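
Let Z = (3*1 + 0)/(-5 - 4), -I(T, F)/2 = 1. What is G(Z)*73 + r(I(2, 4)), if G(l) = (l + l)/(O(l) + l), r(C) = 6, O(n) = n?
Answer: 79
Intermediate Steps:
I(T, F) = -2 (I(T, F) = -2*1 = -2)
Z = -⅓ (Z = (3 + 0)/(-9) = 3*(-⅑) = -⅓ ≈ -0.33333)
G(l) = 1 (G(l) = (l + l)/(l + l) = (2*l)/((2*l)) = (2*l)*(1/(2*l)) = 1)
G(Z)*73 + r(I(2, 4)) = 1*73 + 6 = 73 + 6 = 79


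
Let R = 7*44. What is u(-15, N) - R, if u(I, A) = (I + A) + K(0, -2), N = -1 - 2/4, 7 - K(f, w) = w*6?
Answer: -611/2 ≈ -305.50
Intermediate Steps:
R = 308
K(f, w) = 7 - 6*w (K(f, w) = 7 - w*6 = 7 - 6*w)
N = -3/2 (N = -1 - 2/4 = -1 - 2*1/4 = -1 - 1/2 = -3/2 ≈ -1.5000)
u(I, A) = 19 + A + I (u(I, A) = (I + A) + (7 - 6*(-2)) = (A + I) + (7 + 12) = (A + I) + 19 = 19 + A + I)
u(-15, N) - R = (19 - 3/2 - 15) - 1*308 = 5/2 - 308 = -611/2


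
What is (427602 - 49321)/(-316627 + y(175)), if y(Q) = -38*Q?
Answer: -378281/323277 ≈ -1.1701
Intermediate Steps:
(427602 - 49321)/(-316627 + y(175)) = (427602 - 49321)/(-316627 - 38*175) = 378281/(-316627 - 6650) = 378281/(-323277) = 378281*(-1/323277) = -378281/323277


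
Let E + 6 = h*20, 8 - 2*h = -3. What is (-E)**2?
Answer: 10816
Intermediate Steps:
h = 11/2 (h = 4 - 1/2*(-3) = 4 + 3/2 = 11/2 ≈ 5.5000)
E = 104 (E = -6 + (11/2)*20 = -6 + 110 = 104)
(-E)**2 = (-1*104)**2 = (-104)**2 = 10816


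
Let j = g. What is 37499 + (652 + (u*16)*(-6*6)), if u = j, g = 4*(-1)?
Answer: 40455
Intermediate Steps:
g = -4
j = -4
u = -4
37499 + (652 + (u*16)*(-6*6)) = 37499 + (652 + (-4*16)*(-6*6)) = 37499 + (652 - 64*(-36)) = 37499 + (652 + 2304) = 37499 + 2956 = 40455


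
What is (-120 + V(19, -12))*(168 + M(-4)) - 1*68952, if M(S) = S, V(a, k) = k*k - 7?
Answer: -66164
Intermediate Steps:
V(a, k) = -7 + k² (V(a, k) = k² - 7 = -7 + k²)
(-120 + V(19, -12))*(168 + M(-4)) - 1*68952 = (-120 + (-7 + (-12)²))*(168 - 4) - 1*68952 = (-120 + (-7 + 144))*164 - 68952 = (-120 + 137)*164 - 68952 = 17*164 - 68952 = 2788 - 68952 = -66164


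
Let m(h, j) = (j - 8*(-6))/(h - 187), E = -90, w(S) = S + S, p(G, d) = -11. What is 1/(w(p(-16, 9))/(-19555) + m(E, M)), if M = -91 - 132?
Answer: 5416735/3428219 ≈ 1.5800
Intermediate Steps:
w(S) = 2*S
M = -223
m(h, j) = (48 + j)/(-187 + h) (m(h, j) = (j + 48)/(-187 + h) = (48 + j)/(-187 + h))
1/(w(p(-16, 9))/(-19555) + m(E, M)) = 1/((2*(-11))/(-19555) + (48 - 223)/(-187 - 90)) = 1/(-22*(-1/19555) - 175/(-277)) = 1/(22/19555 - 1/277*(-175)) = 1/(22/19555 + 175/277) = 1/(3428219/5416735) = 5416735/3428219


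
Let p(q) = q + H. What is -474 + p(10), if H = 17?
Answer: -447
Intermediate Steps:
p(q) = 17 + q (p(q) = q + 17 = 17 + q)
-474 + p(10) = -474 + (17 + 10) = -474 + 27 = -447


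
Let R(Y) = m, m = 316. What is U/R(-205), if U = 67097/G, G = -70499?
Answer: -67097/22277684 ≈ -0.0030118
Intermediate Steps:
R(Y) = 316
U = -67097/70499 (U = 67097/(-70499) = 67097*(-1/70499) = -67097/70499 ≈ -0.95174)
U/R(-205) = -67097/70499/316 = -67097/70499*1/316 = -67097/22277684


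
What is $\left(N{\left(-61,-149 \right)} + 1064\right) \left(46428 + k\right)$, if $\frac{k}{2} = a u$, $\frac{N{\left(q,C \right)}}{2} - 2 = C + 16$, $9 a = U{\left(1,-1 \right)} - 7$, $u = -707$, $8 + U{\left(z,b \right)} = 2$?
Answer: $\frac{349859668}{9} \approx 3.8873 \cdot 10^{7}$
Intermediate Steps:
$U{\left(z,b \right)} = -6$ ($U{\left(z,b \right)} = -8 + 2 = -6$)
$a = - \frac{13}{9}$ ($a = \frac{-6 - 7}{9} = \frac{1}{9} \left(-13\right) = - \frac{13}{9} \approx -1.4444$)
$N{\left(q,C \right)} = 36 + 2 C$ ($N{\left(q,C \right)} = 4 + 2 \left(C + 16\right) = 4 + 2 \left(16 + C\right) = 4 + \left(32 + 2 C\right) = 36 + 2 C$)
$k = \frac{18382}{9}$ ($k = 2 \left(\left(- \frac{13}{9}\right) \left(-707\right)\right) = 2 \cdot \frac{9191}{9} = \frac{18382}{9} \approx 2042.4$)
$\left(N{\left(-61,-149 \right)} + 1064\right) \left(46428 + k\right) = \left(\left(36 + 2 \left(-149\right)\right) + 1064\right) \left(46428 + \frac{18382}{9}\right) = \left(\left(36 - 298\right) + 1064\right) \frac{436234}{9} = \left(-262 + 1064\right) \frac{436234}{9} = 802 \cdot \frac{436234}{9} = \frac{349859668}{9}$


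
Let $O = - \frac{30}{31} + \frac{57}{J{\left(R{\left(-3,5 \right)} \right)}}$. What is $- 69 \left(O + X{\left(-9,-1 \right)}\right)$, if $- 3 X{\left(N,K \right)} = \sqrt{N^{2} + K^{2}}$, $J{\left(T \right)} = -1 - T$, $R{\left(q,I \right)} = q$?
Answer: $- \frac{117783}{62} + 23 \sqrt{82} \approx -1691.5$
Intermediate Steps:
$X{\left(N,K \right)} = - \frac{\sqrt{K^{2} + N^{2}}}{3}$ ($X{\left(N,K \right)} = - \frac{\sqrt{N^{2} + K^{2}}}{3} = - \frac{\sqrt{K^{2} + N^{2}}}{3}$)
$O = \frac{1707}{62}$ ($O = - \frac{30}{31} + \frac{57}{-1 - -3} = \left(-30\right) \frac{1}{31} + \frac{57}{-1 + 3} = - \frac{30}{31} + \frac{57}{2} = \frac{1707}{62} \approx 27.532$)
$- 69 \left(O + X{\left(-9,-1 \right)}\right) = - 69 \left(\frac{1707}{62} - \frac{\sqrt{\left(-1\right)^{2} + \left(-9\right)^{2}}}{3}\right) = - 69 \left(\frac{1707}{62} - \frac{\sqrt{1 + 81}}{3}\right) = - 69 \left(\frac{1707}{62} - \frac{\sqrt{82}}{3}\right) = - \frac{117783}{62} + 23 \sqrt{82}$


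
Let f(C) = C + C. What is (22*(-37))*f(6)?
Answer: -9768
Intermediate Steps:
f(C) = 2*C
(22*(-37))*f(6) = (22*(-37))*(2*6) = -814*12 = -9768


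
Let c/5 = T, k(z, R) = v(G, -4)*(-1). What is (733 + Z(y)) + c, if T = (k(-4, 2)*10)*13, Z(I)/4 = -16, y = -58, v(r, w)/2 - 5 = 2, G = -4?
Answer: -8431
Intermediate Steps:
v(r, w) = 14 (v(r, w) = 10 + 2*2 = 10 + 4 = 14)
Z(I) = -64 (Z(I) = 4*(-16) = -64)
k(z, R) = -14 (k(z, R) = 14*(-1) = -14)
T = -1820 (T = -14*10*13 = -140*13 = -1820)
c = -9100 (c = 5*(-1820) = -9100)
(733 + Z(y)) + c = (733 - 64) - 9100 = 669 - 9100 = -8431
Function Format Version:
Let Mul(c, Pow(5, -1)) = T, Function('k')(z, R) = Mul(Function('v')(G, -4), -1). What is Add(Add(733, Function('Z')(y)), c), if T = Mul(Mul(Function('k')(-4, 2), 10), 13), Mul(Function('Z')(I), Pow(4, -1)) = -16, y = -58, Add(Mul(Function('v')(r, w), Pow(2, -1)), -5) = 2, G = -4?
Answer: -8431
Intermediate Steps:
Function('v')(r, w) = 14 (Function('v')(r, w) = Add(10, Mul(2, 2)) = Add(10, 4) = 14)
Function('Z')(I) = -64 (Function('Z')(I) = Mul(4, -16) = -64)
Function('k')(z, R) = -14 (Function('k')(z, R) = Mul(14, -1) = -14)
T = -1820 (T = Mul(Mul(-14, 10), 13) = Mul(-140, 13) = -1820)
c = -9100 (c = Mul(5, -1820) = -9100)
Add(Add(733, Function('Z')(y)), c) = Add(Add(733, -64), -9100) = Add(669, -9100) = -8431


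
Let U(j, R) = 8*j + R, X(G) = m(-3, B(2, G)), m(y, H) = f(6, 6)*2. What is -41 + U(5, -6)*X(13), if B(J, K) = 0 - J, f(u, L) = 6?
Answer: 367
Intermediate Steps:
B(J, K) = -J
m(y, H) = 12 (m(y, H) = 6*2 = 12)
X(G) = 12
U(j, R) = R + 8*j
-41 + U(5, -6)*X(13) = -41 + (-6 + 8*5)*12 = -41 + (-6 + 40)*12 = -41 + 34*12 = -41 + 408 = 367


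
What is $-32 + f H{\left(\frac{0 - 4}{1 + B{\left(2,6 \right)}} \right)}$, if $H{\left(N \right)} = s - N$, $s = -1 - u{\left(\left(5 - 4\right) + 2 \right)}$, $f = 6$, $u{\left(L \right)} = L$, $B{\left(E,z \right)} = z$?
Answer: $- \frac{368}{7} \approx -52.571$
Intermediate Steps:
$s = -4$ ($s = -1 - \left(\left(5 - 4\right) + 2\right) = -1 - \left(1 + 2\right) = -1 - 3 = -4$)
$H{\left(N \right)} = -4 - N$
$-32 + f H{\left(\frac{0 - 4}{1 + B{\left(2,6 \right)}} \right)} = -32 + 6 \left(-4 - \frac{0 - 4}{1 + 6}\right) = -32 + 6 \left(-4 - - \frac{4}{7}\right) = -32 + 6 \left(-4 + \frac{4}{7}\right) = -32 + 6 \left(- \frac{24}{7}\right) = -32 - \frac{144}{7} = - \frac{368}{7}$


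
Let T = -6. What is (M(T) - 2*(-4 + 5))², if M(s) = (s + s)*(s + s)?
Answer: 20164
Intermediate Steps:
M(s) = 4*s² (M(s) = (2*s)*(2*s) = 4*s²)
(M(T) - 2*(-4 + 5))² = (4*(-6)² - 2*(-4 + 5))² = (4*36 - 2*1)² = (144 - 2)² = 142² = 20164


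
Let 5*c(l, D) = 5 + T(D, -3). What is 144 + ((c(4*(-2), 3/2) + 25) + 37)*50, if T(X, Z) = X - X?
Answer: 3294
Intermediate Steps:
T(X, Z) = 0
c(l, D) = 1 (c(l, D) = (5 + 0)/5 = (1/5)*5 = 1)
144 + ((c(4*(-2), 3/2) + 25) + 37)*50 = 144 + ((1 + 25) + 37)*50 = 144 + (26 + 37)*50 = 144 + 63*50 = 144 + 3150 = 3294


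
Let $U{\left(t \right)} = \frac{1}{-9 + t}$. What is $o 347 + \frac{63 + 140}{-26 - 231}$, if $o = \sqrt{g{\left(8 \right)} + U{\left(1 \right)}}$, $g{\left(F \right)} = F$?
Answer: $- \frac{203}{257} + \frac{1041 \sqrt{14}}{4} \approx 972.98$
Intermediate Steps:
$o = \frac{3 \sqrt{14}}{4}$ ($o = \sqrt{8 + \frac{1}{-9 + 1}} = \sqrt{8 + \frac{1}{-8}} = \sqrt{8 - \frac{1}{8}} = \sqrt{\frac{63}{8}} = \frac{3 \sqrt{14}}{4} \approx 2.8062$)
$o 347 + \frac{63 + 140}{-26 - 231} = \frac{3 \sqrt{14}}{4} \cdot 347 + \frac{63 + 140}{-26 - 231} = \frac{1041 \sqrt{14}}{4} + \frac{203}{-257} = \frac{1041 \sqrt{14}}{4} + 203 \left(- \frac{1}{257}\right) = \frac{1041 \sqrt{14}}{4} - \frac{203}{257} = - \frac{203}{257} + \frac{1041 \sqrt{14}}{4}$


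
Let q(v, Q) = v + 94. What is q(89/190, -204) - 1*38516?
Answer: -7300091/190 ≈ -38422.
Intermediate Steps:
q(v, Q) = 94 + v
q(89/190, -204) - 1*38516 = (94 + 89/190) - 1*38516 = (94 + 89*(1/190)) - 38516 = (94 + 89/190) - 38516 = 17949/190 - 38516 = -7300091/190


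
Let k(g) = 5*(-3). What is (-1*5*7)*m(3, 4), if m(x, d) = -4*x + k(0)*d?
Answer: 2520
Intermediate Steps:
k(g) = -15
m(x, d) = -15*d - 4*x (m(x, d) = -4*x - 15*d = -15*d - 4*x)
(-1*5*7)*m(3, 4) = (-1*5*7)*(-15*4 - 4*3) = (-5*7)*(-60 - 12) = -35*(-72) = 2520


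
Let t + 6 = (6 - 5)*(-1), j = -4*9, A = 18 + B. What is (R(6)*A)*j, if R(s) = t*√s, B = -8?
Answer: 2520*√6 ≈ 6172.7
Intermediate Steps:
A = 10 (A = 18 - 8 = 10)
j = -36
t = -7 (t = -6 + (6 - 5)*(-1) = -6 + 1*(-1) = -6 - 1 = -7)
R(s) = -7*√s
(R(6)*A)*j = (-7*√6*10)*(-36) = -70*√6*(-36) = 2520*√6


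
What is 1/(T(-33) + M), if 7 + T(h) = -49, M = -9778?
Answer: -1/9834 ≈ -0.00010169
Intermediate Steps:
T(h) = -56 (T(h) = -7 - 49 = -56)
1/(T(-33) + M) = 1/(-56 - 9778) = 1/(-9834) = -1/9834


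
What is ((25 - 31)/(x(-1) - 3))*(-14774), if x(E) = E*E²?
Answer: -22161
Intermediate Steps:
x(E) = E³
((25 - 31)/(x(-1) - 3))*(-14774) = ((25 - 31)/((-1)³ - 3))*(-14774) = -6/(-1 - 3)*(-14774) = -6/(-4)*(-14774) = -6*(-¼)*(-14774) = (3/2)*(-14774) = -22161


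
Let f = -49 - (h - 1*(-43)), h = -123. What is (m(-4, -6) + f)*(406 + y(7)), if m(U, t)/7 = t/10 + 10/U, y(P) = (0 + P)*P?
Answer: 8463/2 ≈ 4231.5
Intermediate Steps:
y(P) = P**2 (y(P) = P*P = P**2)
f = 31 (f = -49 - (-123 - 1*(-43)) = -49 - (-123 + 43) = -49 - 1*(-80) = -49 + 80 = 31)
m(U, t) = 70/U + 7*t/10 (m(U, t) = 7*(t/10 + 10/U) = 7*(10/U + t/10) = 70/U + 7*t/10)
(m(-4, -6) + f)*(406 + y(7)) = ((70/(-4) + (7/10)*(-6)) + 31)*(406 + 7**2) = ((70*(-1/4) - 21/5) + 31)*(406 + 49) = ((-35/2 - 21/5) + 31)*455 = (-217/10 + 31)*455 = (93/10)*455 = 8463/2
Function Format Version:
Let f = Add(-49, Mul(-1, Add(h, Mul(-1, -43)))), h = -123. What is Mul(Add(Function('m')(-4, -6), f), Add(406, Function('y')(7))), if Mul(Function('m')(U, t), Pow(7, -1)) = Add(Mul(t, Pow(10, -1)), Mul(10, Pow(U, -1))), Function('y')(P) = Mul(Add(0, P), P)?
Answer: Rational(8463, 2) ≈ 4231.5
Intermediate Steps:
Function('y')(P) = Pow(P, 2) (Function('y')(P) = Mul(P, P) = Pow(P, 2))
f = 31 (f = Add(-49, Mul(-1, Add(-123, Mul(-1, -43)))) = Add(-49, Mul(-1, Add(-123, 43))) = Add(-49, Mul(-1, -80)) = Add(-49, 80) = 31)
Function('m')(U, t) = Add(Mul(70, Pow(U, -1)), Mul(Rational(7, 10), t)) (Function('m')(U, t) = Mul(7, Add(Mul(t, Pow(10, -1)), Mul(10, Pow(U, -1)))) = Mul(7, Add(Mul(t, Rational(1, 10)), Mul(10, Pow(U, -1)))) = Mul(7, Add(Mul(Rational(1, 10), t), Mul(10, Pow(U, -1)))) = Mul(7, Add(Mul(10, Pow(U, -1)), Mul(Rational(1, 10), t))) = Add(Mul(70, Pow(U, -1)), Mul(Rational(7, 10), t)))
Mul(Add(Function('m')(-4, -6), f), Add(406, Function('y')(7))) = Mul(Add(Add(Mul(70, Pow(-4, -1)), Mul(Rational(7, 10), -6)), 31), Add(406, Pow(7, 2))) = Mul(Add(Add(Mul(70, Rational(-1, 4)), Rational(-21, 5)), 31), Add(406, 49)) = Mul(Add(Add(Rational(-35, 2), Rational(-21, 5)), 31), 455) = Mul(Add(Rational(-217, 10), 31), 455) = Mul(Rational(93, 10), 455) = Rational(8463, 2)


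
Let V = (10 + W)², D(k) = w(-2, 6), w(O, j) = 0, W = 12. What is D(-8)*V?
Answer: 0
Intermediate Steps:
D(k) = 0
V = 484 (V = (10 + 12)² = 22² = 484)
D(-8)*V = 0*484 = 0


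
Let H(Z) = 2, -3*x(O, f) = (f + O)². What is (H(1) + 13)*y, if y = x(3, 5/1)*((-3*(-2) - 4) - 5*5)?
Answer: 7360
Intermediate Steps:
x(O, f) = -(O + f)²/3 (x(O, f) = -(f + O)²/3 = -(O + f)²/3)
y = 1472/3 (y = (-(3 + 5/1)²/3)*((-3*(-2) - 4) - 5*5) = (-(3 + 5*1)²/3)*((6 - 4) - 25) = (-(3 + 5)²/3)*(2 - 25) = -⅓*8²*(-23) = -⅓*64*(-23) = -64/3*(-23) = 1472/3 ≈ 490.67)
(H(1) + 13)*y = (2 + 13)*(1472/3) = 15*(1472/3) = 7360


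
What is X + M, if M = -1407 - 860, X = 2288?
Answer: 21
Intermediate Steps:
M = -2267
X + M = 2288 - 2267 = 21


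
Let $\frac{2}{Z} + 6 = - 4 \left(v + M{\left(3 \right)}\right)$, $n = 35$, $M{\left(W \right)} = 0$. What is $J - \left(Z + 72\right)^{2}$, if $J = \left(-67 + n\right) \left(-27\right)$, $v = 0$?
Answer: $- \frac{38449}{9} \approx -4272.1$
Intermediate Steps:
$Z = - \frac{1}{3}$ ($Z = \frac{2}{-6 - 4 \left(0 + 0\right)} = \frac{2}{-6 - 0} = \frac{2}{-6 + 0} = \frac{2}{-6} = 2 \left(- \frac{1}{6}\right) = - \frac{1}{3} \approx -0.33333$)
$J = 864$ ($J = \left(-67 + 35\right) \left(-27\right) = \left(-32\right) \left(-27\right) = 864$)
$J - \left(Z + 72\right)^{2} = 864 - \left(- \frac{1}{3} + 72\right)^{2} = 864 - \left(\frac{215}{3}\right)^{2} = 864 - \frac{46225}{9} = - \frac{38449}{9}$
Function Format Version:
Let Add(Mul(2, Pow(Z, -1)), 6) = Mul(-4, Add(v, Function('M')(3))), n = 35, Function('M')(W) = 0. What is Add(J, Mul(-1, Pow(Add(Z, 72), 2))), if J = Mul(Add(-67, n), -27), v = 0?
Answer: Rational(-38449, 9) ≈ -4272.1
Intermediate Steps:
Z = Rational(-1, 3) (Z = Mul(2, Pow(Add(-6, Mul(-4, Add(0, 0))), -1)) = Mul(2, Pow(Add(-6, Mul(-4, 0)), -1)) = Mul(2, Pow(Add(-6, 0), -1)) = Mul(2, Pow(-6, -1)) = Mul(2, Rational(-1, 6)) = Rational(-1, 3) ≈ -0.33333)
J = 864 (J = Mul(Add(-67, 35), -27) = Mul(-32, -27) = 864)
Add(J, Mul(-1, Pow(Add(Z, 72), 2))) = Add(864, Mul(-1, Pow(Add(Rational(-1, 3), 72), 2))) = Add(864, Mul(-1, Pow(Rational(215, 3), 2))) = Add(864, Mul(-1, Rational(46225, 9))) = Add(864, Rational(-46225, 9)) = Rational(-38449, 9)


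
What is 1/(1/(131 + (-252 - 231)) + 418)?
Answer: 352/147135 ≈ 0.0023924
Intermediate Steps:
1/(1/(131 + (-252 - 231)) + 418) = 1/(1/(131 - 483) + 418) = 1/(1/(-352) + 418) = 1/(-1/352 + 418) = 1/(147135/352) = 352/147135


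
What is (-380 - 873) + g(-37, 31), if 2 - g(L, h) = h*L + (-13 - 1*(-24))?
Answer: -115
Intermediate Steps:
g(L, h) = -9 - L*h (g(L, h) = 2 - (h*L + (-13 - 1*(-24))) = 2 - (L*h + (-13 + 24)) = 2 - (L*h + 11) = 2 - (11 + L*h) = 2 + (-11 - L*h) = -9 - L*h)
(-380 - 873) + g(-37, 31) = (-380 - 873) + (-9 - 1*(-37)*31) = -1253 + (-9 + 1147) = -1253 + 1138 = -115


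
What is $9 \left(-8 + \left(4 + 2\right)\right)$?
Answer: $-18$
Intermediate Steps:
$9 \left(-8 + \left(4 + 2\right)\right) = 9 \left(-8 + 6\right) = 9 \left(-2\right) = -18$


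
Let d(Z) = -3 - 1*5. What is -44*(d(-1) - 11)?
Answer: 836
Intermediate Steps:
d(Z) = -8 (d(Z) = -3 - 5 = -8)
-44*(d(-1) - 11) = -44*(-8 - 11) = -44*(-19) = 836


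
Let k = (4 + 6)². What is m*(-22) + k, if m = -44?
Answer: 1068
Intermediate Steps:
k = 100 (k = 10² = 100)
m*(-22) + k = -44*(-22) + 100 = 968 + 100 = 1068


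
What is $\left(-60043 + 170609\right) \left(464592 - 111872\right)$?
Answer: $38998839520$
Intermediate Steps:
$\left(-60043 + 170609\right) \left(464592 - 111872\right) = 110566 \cdot 352720 = 38998839520$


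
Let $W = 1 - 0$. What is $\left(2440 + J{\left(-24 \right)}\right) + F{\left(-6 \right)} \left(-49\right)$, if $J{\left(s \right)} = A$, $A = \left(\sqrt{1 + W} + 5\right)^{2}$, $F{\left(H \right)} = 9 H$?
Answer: $5113 + 10 \sqrt{2} \approx 5127.1$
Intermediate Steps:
$W = 1$ ($W = 1 + 0 = 1$)
$A = \left(5 + \sqrt{2}\right)^{2}$ ($A = \left(\sqrt{1 + 1} + 5\right)^{2} = \left(\sqrt{2} + 5\right)^{2} = \left(5 + \sqrt{2}\right)^{2} \approx 41.142$)
$J{\left(s \right)} = \left(5 + \sqrt{2}\right)^{2}$
$\left(2440 + J{\left(-24 \right)}\right) + F{\left(-6 \right)} \left(-49\right) = \left(2440 + \left(5 + \sqrt{2}\right)^{2}\right) + 9 \left(-6\right) \left(-49\right) = \left(2440 + \left(5 + \sqrt{2}\right)^{2}\right) - -2646 = \left(2440 + \left(5 + \sqrt{2}\right)^{2}\right) + 2646 = 5086 + \left(5 + \sqrt{2}\right)^{2}$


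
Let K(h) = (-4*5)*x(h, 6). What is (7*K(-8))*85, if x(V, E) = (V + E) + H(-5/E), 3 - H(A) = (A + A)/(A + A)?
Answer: 0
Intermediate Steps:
H(A) = 2 (H(A) = 3 - (A + A)/(A + A) = 3 - 2*A/(2*A) = 3 - 2*A*1/(2*A) = 3 - 1*1 = 3 - 1 = 2)
x(V, E) = 2 + E + V (x(V, E) = (V + E) + 2 = (E + V) + 2 = 2 + E + V)
K(h) = -160 - 20*h (K(h) = (-4*5)*(2 + 6 + h) = -20*(8 + h) = -160 - 20*h)
(7*K(-8))*85 = (7*(-160 - 20*(-8)))*85 = (7*(-160 + 160))*85 = (7*0)*85 = 0*85 = 0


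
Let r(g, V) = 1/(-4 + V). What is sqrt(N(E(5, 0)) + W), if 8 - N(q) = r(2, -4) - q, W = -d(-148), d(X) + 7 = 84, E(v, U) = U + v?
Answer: I*sqrt(1022)/4 ≈ 7.9922*I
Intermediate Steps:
d(X) = 77 (d(X) = -7 + 84 = 77)
W = -77 (W = -1*77 = -77)
N(q) = 65/8 + q (N(q) = 8 - (1/(-4 - 4) - q) = 8 - (1/(-8) - q) = 8 - (-1/8 - q) = 8 + (1/8 + q) = 65/8 + q)
sqrt(N(E(5, 0)) + W) = sqrt((65/8 + (0 + 5)) - 77) = sqrt((65/8 + 5) - 77) = sqrt(105/8 - 77) = sqrt(-511/8) = I*sqrt(1022)/4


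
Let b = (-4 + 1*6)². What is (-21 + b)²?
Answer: 289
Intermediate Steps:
b = 4 (b = (-4 + 6)² = 2² = 4)
(-21 + b)² = (-21 + 4)² = (-17)² = 289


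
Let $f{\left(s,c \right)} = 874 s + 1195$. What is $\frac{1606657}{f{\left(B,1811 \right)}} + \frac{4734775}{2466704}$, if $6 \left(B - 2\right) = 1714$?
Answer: $\frac{15477676775009}{1869384226288} \approx 8.2796$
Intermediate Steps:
$B = \frac{863}{3}$ ($B = 2 + \frac{1}{6} \cdot 1714 = 2 + \frac{857}{3} = \frac{863}{3} \approx 287.67$)
$f{\left(s,c \right)} = 1195 + 874 s$
$\frac{1606657}{f{\left(B,1811 \right)}} + \frac{4734775}{2466704} = \frac{1606657}{1195 + 874 \cdot \frac{863}{3}} + \frac{4734775}{2466704} = \frac{1606657}{1195 + \frac{754262}{3}} + 4734775 \cdot \frac{1}{2466704} = \frac{1606657}{\frac{757847}{3}} + \frac{4734775}{2466704} = 1606657 \cdot \frac{3}{757847} + \frac{4734775}{2466704} = \frac{4819971}{757847} + \frac{4734775}{2466704} = \frac{15477676775009}{1869384226288}$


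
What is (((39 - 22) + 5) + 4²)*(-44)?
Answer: -1672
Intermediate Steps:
(((39 - 22) + 5) + 4²)*(-44) = ((17 + 5) + 16)*(-44) = (22 + 16)*(-44) = 38*(-44) = -1672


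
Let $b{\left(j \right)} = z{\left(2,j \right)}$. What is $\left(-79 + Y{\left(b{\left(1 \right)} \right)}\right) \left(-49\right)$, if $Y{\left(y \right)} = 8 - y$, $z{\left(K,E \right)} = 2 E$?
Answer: $3577$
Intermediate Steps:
$b{\left(j \right)} = 2 j$
$\left(-79 + Y{\left(b{\left(1 \right)} \right)}\right) \left(-49\right) = \left(-79 + \left(8 - 2 \cdot 1\right)\right) \left(-49\right) = \left(-79 + \left(8 - 2\right)\right) \left(-49\right) = \left(-79 + 6\right) \left(-49\right) = \left(-73\right) \left(-49\right) = 3577$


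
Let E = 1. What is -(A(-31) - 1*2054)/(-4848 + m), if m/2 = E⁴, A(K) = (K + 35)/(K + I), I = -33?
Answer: -32865/77536 ≈ -0.42387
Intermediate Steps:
A(K) = (35 + K)/(-33 + K) (A(K) = (K + 35)/(K - 33) = (35 + K)/(-33 + K))
m = 2 (m = 2*1⁴ = 2*1 = 2)
-(A(-31) - 1*2054)/(-4848 + m) = -((35 - 31)/(-33 - 31) - 1*2054)/(-4848 + 2) = -(4/(-64) - 2054)/(-4846) = -(-1/64*4 - 2054)*(-1)/4846 = -(-1/16 - 2054)*(-1)/4846 = -(-32865)*(-1)/(16*4846) = -1*32865/77536 = -32865/77536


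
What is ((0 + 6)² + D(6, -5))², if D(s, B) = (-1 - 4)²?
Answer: 3721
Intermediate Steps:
D(s, B) = 25 (D(s, B) = (-5)² = 25)
((0 + 6)² + D(6, -5))² = ((0 + 6)² + 25)² = (6² + 25)² = (36 + 25)² = 61² = 3721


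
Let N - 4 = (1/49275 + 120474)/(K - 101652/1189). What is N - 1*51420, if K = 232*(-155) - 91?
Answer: -108863161987410739/2117163989025 ≈ -51419.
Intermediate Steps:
K = -36051 (K = -35960 - 91 = -36051)
N = 1410328254761/2117163989025 (N = 4 + (1/49275 + 120474)/(-36051 - 101652/1189) = 4 + (1/49275 + 120474)/(-36051 - 101652*1/1189) = 4 + 5936356351/(49275*(-36051 - 101652/1189)) = 4 + 5936356351/(49275*(-42966291/1189)) = 4 + (5936356351/49275)*(-1189/42966291) = 4 - 7058327701339/2117163989025 = 1410328254761/2117163989025 ≈ 0.66614)
N - 1*51420 = 1410328254761/2117163989025 - 1*51420 = 1410328254761/2117163989025 - 51420 = -108863161987410739/2117163989025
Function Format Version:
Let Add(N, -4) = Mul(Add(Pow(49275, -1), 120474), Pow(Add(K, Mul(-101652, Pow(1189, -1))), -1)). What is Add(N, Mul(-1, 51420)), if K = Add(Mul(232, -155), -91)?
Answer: Rational(-108863161987410739, 2117163989025) ≈ -51419.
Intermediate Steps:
K = -36051 (K = Add(-35960, -91) = -36051)
N = Rational(1410328254761, 2117163989025) (N = Add(4, Mul(Add(Pow(49275, -1), 120474), Pow(Add(-36051, Mul(-101652, Pow(1189, -1))), -1))) = Add(4, Mul(Add(Rational(1, 49275), 120474), Pow(Add(-36051, Mul(-101652, Rational(1, 1189))), -1))) = Add(4, Mul(Rational(5936356351, 49275), Pow(Add(-36051, Rational(-101652, 1189)), -1))) = Add(4, Mul(Rational(5936356351, 49275), Pow(Rational(-42966291, 1189), -1))) = Add(4, Mul(Rational(5936356351, 49275), Rational(-1189, 42966291))) = Add(4, Rational(-7058327701339, 2117163989025)) = Rational(1410328254761, 2117163989025) ≈ 0.66614)
Add(N, Mul(-1, 51420)) = Add(Rational(1410328254761, 2117163989025), Mul(-1, 51420)) = Add(Rational(1410328254761, 2117163989025), -51420) = Rational(-108863161987410739, 2117163989025)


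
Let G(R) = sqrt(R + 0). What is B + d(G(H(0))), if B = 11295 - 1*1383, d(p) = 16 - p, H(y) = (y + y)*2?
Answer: 9928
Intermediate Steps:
H(y) = 4*y (H(y) = (2*y)*2 = 4*y)
G(R) = sqrt(R)
B = 9912 (B = 11295 - 1383 = 9912)
B + d(G(H(0))) = 9912 + (16 - sqrt(4*0)) = 9912 + (16 - sqrt(0)) = 9912 + (16 - 1*0) = 9912 + (16 + 0) = 9912 + 16 = 9928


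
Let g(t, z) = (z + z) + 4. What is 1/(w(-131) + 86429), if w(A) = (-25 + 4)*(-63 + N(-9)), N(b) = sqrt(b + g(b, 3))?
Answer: 1/87731 ≈ 1.1398e-5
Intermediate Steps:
g(t, z) = 4 + 2*z (g(t, z) = 2*z + 4 = 4 + 2*z)
N(b) = sqrt(10 + b) (N(b) = sqrt(b + (4 + 2*3)) = sqrt(b + (4 + 6)) = sqrt(b + 10) = sqrt(10 + b))
w(A) = 1302 (w(A) = (-25 + 4)*(-63 + sqrt(10 - 9)) = -21*(-63 + sqrt(1)) = -21*(-63 + 1) = -21*(-62) = 1302)
1/(w(-131) + 86429) = 1/(1302 + 86429) = 1/87731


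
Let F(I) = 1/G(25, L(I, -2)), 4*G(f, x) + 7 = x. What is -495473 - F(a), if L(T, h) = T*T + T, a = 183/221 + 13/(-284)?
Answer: -10941453278599971/22082876435 ≈ -4.9547e+5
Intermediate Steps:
a = 49099/62764 (a = 183*(1/221) + 13*(-1/284) = 183/221 - 13/284 = 49099/62764 ≈ 0.78228)
L(T, h) = T + T² (L(T, h) = T² + T = T + T²)
G(f, x) = -7/4 + x/4
F(I) = 1/(-7/4 + I*(1 + I)/4) (F(I) = 1/(-7/4 + (I*(1 + I))/4) = 1/(-7/4 + I*(1 + I)/4))
-495473 - F(a) = -495473 - 4/(-7 + 49099*(1 + 49099/62764)/62764) = -495473 - 4/(-7 + (49099/62764)*(111863/62764)) = -495473 - 4/(-7 + 5492361437/3939319696) = -495473 - 4/(-22082876435/3939319696) = -495473 - 4*(-3939319696)/22082876435 = -495473 - 1*(-15757278784/22082876435) = -495473 + 15757278784/22082876435 = -10941453278599971/22082876435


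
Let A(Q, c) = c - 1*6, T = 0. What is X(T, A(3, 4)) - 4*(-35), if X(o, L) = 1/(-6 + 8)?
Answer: 281/2 ≈ 140.50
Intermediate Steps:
A(Q, c) = -6 + c (A(Q, c) = c - 6 = -6 + c)
X(o, L) = ½ (X(o, L) = 1/2 = ½)
X(T, A(3, 4)) - 4*(-35) = ½ - 4*(-35) = ½ + 140 = 281/2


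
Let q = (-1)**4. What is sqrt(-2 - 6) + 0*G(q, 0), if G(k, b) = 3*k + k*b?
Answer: 2*I*sqrt(2) ≈ 2.8284*I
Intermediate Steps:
q = 1
G(k, b) = 3*k + b*k
sqrt(-2 - 6) + 0*G(q, 0) = sqrt(-2 - 6) + 0*(1*(3 + 0)) = sqrt(-8) + 0*(1*3) = 2*I*sqrt(2) + 0*3 = 2*I*sqrt(2) + 0 = 2*I*sqrt(2)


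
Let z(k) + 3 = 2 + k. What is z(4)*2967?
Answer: 8901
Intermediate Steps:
z(k) = -1 + k (z(k) = -3 + (2 + k) = -1 + k)
z(4)*2967 = (-1 + 4)*2967 = 3*2967 = 8901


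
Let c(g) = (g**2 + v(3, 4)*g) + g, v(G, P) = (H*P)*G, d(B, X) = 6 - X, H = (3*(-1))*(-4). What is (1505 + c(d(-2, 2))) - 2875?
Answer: -774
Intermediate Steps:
H = 12 (H = -3*(-4) = 12)
v(G, P) = 12*G*P (v(G, P) = (12*P)*G = 12*G*P)
c(g) = g**2 + 145*g (c(g) = (g**2 + (12*3*4)*g) + g = (g**2 + 144*g) + g = g**2 + 145*g)
(1505 + c(d(-2, 2))) - 2875 = (1505 + (6 - 1*2)*(145 + (6 - 1*2))) - 2875 = (1505 + (6 - 2)*(145 + (6 - 2))) - 2875 = (1505 + 4*(145 + 4)) - 2875 = (1505 + 4*149) - 2875 = (1505 + 596) - 2875 = 2101 - 2875 = -774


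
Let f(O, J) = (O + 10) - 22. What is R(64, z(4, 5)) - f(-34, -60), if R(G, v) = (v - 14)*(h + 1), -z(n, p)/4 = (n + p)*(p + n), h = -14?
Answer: 4440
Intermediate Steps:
z(n, p) = -4*(n + p)² (z(n, p) = -4*(n + p)*(p + n) = -4*(n + p)*(n + p) = -4*(n + p)²)
R(G, v) = 182 - 13*v (R(G, v) = (v - 14)*(-14 + 1) = (-14 + v)*(-13) = 182 - 13*v)
f(O, J) = -12 + O (f(O, J) = (10 + O) - 22 = -12 + O)
R(64, z(4, 5)) - f(-34, -60) = (182 - (-52)*(4 + 5)²) - (-12 - 34) = (182 - (-52)*9²) - 1*(-46) = (182 - (-52)*81) + 46 = (182 - 13*(-324)) + 46 = (182 + 4212) + 46 = 4394 + 46 = 4440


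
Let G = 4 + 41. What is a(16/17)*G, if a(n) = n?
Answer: 720/17 ≈ 42.353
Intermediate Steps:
G = 45
a(16/17)*G = (16/17)*45 = 720/17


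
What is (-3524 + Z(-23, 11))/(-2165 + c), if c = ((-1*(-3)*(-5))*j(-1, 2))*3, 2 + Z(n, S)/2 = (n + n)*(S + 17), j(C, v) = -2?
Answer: 6104/2075 ≈ 2.9417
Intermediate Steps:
Z(n, S) = -4 + 4*n*(17 + S) (Z(n, S) = -4 + 2*((n + n)*(S + 17)) = -4 + 2*((2*n)*(17 + S)) = -4 + 2*(2*n*(17 + S)) = -4 + 4*n*(17 + S))
c = 90 (c = ((-1*(-3)*(-5))*(-2))*3 = ((3*(-5))*(-2))*3 = -15*(-2)*3 = 30*3 = 90)
(-3524 + Z(-23, 11))/(-2165 + c) = (-3524 + (-4 + 68*(-23) + 4*11*(-23)))/(-2165 + 90) = (-3524 + (-4 - 1564 - 1012))/(-2075) = (-3524 - 2580)*(-1/2075) = -6104*(-1/2075) = 6104/2075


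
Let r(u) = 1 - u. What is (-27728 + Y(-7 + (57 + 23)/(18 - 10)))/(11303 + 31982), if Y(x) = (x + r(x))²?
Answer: -27727/43285 ≈ -0.64057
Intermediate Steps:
Y(x) = 1 (Y(x) = (x + (1 - x))² = 1² = 1)
(-27728 + Y(-7 + (57 + 23)/(18 - 10)))/(11303 + 31982) = (-27728 + 1)/(11303 + 31982) = -27727/43285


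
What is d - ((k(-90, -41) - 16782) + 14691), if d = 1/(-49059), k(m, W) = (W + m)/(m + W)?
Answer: 102533309/49059 ≈ 2090.0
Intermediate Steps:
k(m, W) = 1 (k(m, W) = (W + m)/(W + m) = 1)
d = -1/49059 ≈ -2.0384e-5
d - ((k(-90, -41) - 16782) + 14691) = -1/49059 - ((1 - 16782) + 14691) = -1/49059 - (-16781 + 14691) = -1/49059 - 1*(-2090) = -1/49059 + 2090 = 102533309/49059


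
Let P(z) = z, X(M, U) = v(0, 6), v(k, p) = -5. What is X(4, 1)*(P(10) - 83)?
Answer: 365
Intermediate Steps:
X(M, U) = -5
X(4, 1)*(P(10) - 83) = -5*(10 - 83) = -5*(-73) = 365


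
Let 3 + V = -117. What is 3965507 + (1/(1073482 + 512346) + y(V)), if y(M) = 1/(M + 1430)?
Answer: 4119040883584949/1038717340 ≈ 3.9655e+6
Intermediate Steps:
V = -120 (V = -3 - 117 = -120)
y(M) = 1/(1430 + M)
3965507 + (1/(1073482 + 512346) + y(V)) = 3965507 + (1/(1073482 + 512346) + 1/(1430 - 120)) = 3965507 + (1/1585828 + 1/1310) = 3965507 + 793569/1038717340 = 4119040883584949/1038717340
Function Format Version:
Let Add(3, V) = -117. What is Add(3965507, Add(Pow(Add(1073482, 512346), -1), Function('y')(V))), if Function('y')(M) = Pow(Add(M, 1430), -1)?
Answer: Rational(4119040883584949, 1038717340) ≈ 3.9655e+6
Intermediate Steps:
V = -120 (V = Add(-3, -117) = -120)
Function('y')(M) = Pow(Add(1430, M), -1)
Add(3965507, Add(Pow(Add(1073482, 512346), -1), Function('y')(V))) = Add(3965507, Add(Pow(Add(1073482, 512346), -1), Pow(Add(1430, -120), -1))) = Add(3965507, Add(Pow(1585828, -1), Pow(1310, -1))) = Add(3965507, Add(Rational(1, 1585828), Rational(1, 1310))) = Add(3965507, Rational(793569, 1038717340)) = Rational(4119040883584949, 1038717340)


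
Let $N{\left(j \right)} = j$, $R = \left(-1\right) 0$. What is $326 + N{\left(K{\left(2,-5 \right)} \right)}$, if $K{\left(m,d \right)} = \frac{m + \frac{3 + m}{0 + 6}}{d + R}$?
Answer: $\frac{9763}{30} \approx 325.43$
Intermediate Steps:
$R = 0$
$K{\left(m,d \right)} = \frac{\frac{1}{2} + \frac{7 m}{6}}{d}$ ($K{\left(m,d \right)} = \frac{m + \frac{3 + m}{0 + 6}}{d + 0} = \frac{m + \frac{3 + m}{6}}{d} = \frac{m + \left(3 + m\right) \frac{1}{6}}{d} = \frac{m + \left(\frac{1}{2} + \frac{m}{6}\right)}{d} = \frac{\frac{1}{2} + \frac{7 m}{6}}{d}$)
$326 + N{\left(K{\left(2,-5 \right)} \right)} = 326 + \frac{3 + 7 \cdot 2}{6 \left(-5\right)} = 326 + \frac{1}{6} \left(- \frac{1}{5}\right) \left(3 + 14\right) = 326 + \frac{1}{6} \left(- \frac{1}{5}\right) 17 = 326 - \frac{17}{30} = \frac{9763}{30}$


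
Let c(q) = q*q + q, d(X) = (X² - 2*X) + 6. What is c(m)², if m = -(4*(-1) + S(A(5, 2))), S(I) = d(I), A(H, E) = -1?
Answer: 400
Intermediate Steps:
d(X) = 6 + X² - 2*X
S(I) = 6 + I² - 2*I
m = -5 (m = -(4*(-1) + (6 + (-1)² - 2*(-1))) = -(-4 + (6 + 1 + 2)) = -(-4 + 9) = -1*5 = -5)
c(q) = q + q² (c(q) = q² + q = q + q²)
c(m)² = (-5*(1 - 5))² = (-5*(-4))² = 20² = 400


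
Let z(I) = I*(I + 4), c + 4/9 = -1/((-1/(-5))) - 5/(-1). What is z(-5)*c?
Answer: -20/9 ≈ -2.2222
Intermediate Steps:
c = -4/9 (c = -4/9 + (-1/((-1/(-5))) - 5/(-1)) = -4/9 + (-1/((-1*(-1/5))) - 5*(-1)) = -4/9 + (-1/1/5 + 5) = -4/9 + (-1*5 + 5) = -4/9 + (-5 + 5) = -4/9 + 0 = -4/9 ≈ -0.44444)
z(I) = I*(4 + I)
z(-5)*c = -5*(4 - 5)*(-4/9) = -5*(-1)*(-4/9) = 5*(-4/9) = -20/9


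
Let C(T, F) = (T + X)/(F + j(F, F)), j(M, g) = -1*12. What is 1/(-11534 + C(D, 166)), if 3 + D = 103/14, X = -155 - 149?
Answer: -2156/24871499 ≈ -8.6686e-5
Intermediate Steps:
X = -304
j(M, g) = -12
D = 61/14 (D = -3 + 103/14 = 61/14 ≈ 4.3571)
C(T, F) = (-304 + T)/(-12 + F) (C(T, F) = (T - 304)/(F - 12) = (-304 + T)/(-12 + F))
1/(-11534 + C(D, 166)) = 1/(-11534 + (-304 + 61/14)/(-12 + 166)) = 1/(-11534 - 4195/14/154) = 1/(-11534 + (1/154)*(-4195/14)) = 1/(-11534 - 4195/2156) = 1/(-24871499/2156) = -2156/24871499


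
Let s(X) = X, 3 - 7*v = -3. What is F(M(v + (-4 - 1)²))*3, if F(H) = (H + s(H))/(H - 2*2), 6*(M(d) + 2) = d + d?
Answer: 834/55 ≈ 15.164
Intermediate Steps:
v = 6/7 (v = 3/7 - ⅐*(-3) = 3/7 + 3/7 = 6/7 ≈ 0.85714)
M(d) = -2 + d/3 (M(d) = -2 + (d + d)/6 = -2 + (2*d)/6 = -2 + d/3)
F(H) = 2*H/(-4 + H) (F(H) = (H + H)/(H - 2*2) = (2*H)/(H - 4) = (2*H)/(-4 + H) = 2*H/(-4 + H))
F(M(v + (-4 - 1)²))*3 = (2*(-2 + (6/7 + (-4 - 1)²)/3)/(-4 + (-2 + (6/7 + (-4 - 1)²)/3)))*3 = (2*(-2 + (6/7 + (-5)²)/3)/(-4 + (-2 + (6/7 + (-5)²)/3)))*3 = (2*(-2 + (6/7 + 25)/3)/(-4 + (-2 + (6/7 + 25)/3)))*3 = (2*(-2 + (⅓)*(181/7))/(-4 + (-2 + (⅓)*(181/7))))*3 = (2*(-2 + 181/21)/(-4 + (-2 + 181/21)))*3 = (2*(139/21)/(-4 + 139/21))*3 = (2*(139/21)/(55/21))*3 = (2*(139/21)*(21/55))*3 = (278/55)*3 = 834/55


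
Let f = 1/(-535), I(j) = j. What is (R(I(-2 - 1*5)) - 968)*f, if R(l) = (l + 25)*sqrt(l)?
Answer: 968/535 - 18*I*sqrt(7)/535 ≈ 1.8093 - 0.089016*I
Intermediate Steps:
f = -1/535 ≈ -0.0018692
R(l) = sqrt(l)*(25 + l) (R(l) = (25 + l)*sqrt(l) = sqrt(l)*(25 + l))
(R(I(-2 - 1*5)) - 968)*f = (sqrt(-2 - 1*5)*(25 + (-2 - 1*5)) - 968)*(-1/535) = (sqrt(-2 - 5)*(25 + (-2 - 5)) - 968)*(-1/535) = (sqrt(-7)*(25 - 7) - 968)*(-1/535) = ((I*sqrt(7))*18 - 968)*(-1/535) = (18*I*sqrt(7) - 968)*(-1/535) = (-968 + 18*I*sqrt(7))*(-1/535) = 968/535 - 18*I*sqrt(7)/535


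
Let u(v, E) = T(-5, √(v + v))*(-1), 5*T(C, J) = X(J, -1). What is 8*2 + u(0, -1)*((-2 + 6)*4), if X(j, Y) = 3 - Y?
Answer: 16/5 ≈ 3.2000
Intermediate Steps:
T(C, J) = ⅘ (T(C, J) = (3 - 1*(-1))/5 = (3 + 1)/5 = (⅕)*4 = ⅘)
u(v, E) = -⅘ (u(v, E) = (⅘)*(-1) = -⅘)
8*2 + u(0, -1)*((-2 + 6)*4) = 8*2 - 4*(-2 + 6)*4/5 = 16 - 16*4/5 = 16 - ⅘*16 = 16 - 64/5 = 16/5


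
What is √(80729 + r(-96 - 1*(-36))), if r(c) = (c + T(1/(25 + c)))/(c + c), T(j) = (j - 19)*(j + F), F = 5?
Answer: 2*√618091270/175 ≈ 284.13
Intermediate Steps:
T(j) = (-19 + j)*(5 + j) (T(j) = (j - 19)*(j + 5) = (-19 + j)*(5 + j))
r(c) = (-95 + c + (25 + c)⁻² - 14/(25 + c))/(2*c) (r(c) = (c + (-95 + (1/(25 + c))² - 14/(25 + c)))/(c + c) = (c + (-95 + (25 + c)⁻² - 14/(25 + c)))/((2*c)) = (-95 + c + (25 + c)⁻² - 14/(25 + c))*(1/(2*c)) = (-95 + c + (25 + c)⁻² - 14/(25 + c))/(2*c))
√(80729 + r(-96 - 1*(-36))) = √(80729 + (-59724 + (-96 - 1*(-36))³ - 4139*(-96 - 1*(-36)) - 45*(-96 - 1*(-36))²)/(2*(-96 - 1*(-36))*(625 + (-96 - 1*(-36))² + 50*(-96 - 1*(-36))))) = √(80729 + (-59724 + (-96 + 36)³ - 4139*(-96 + 36) - 45*(-96 + 36)²)/(2*(-96 + 36)*(625 + (-96 + 36)² + 50*(-96 + 36)))) = √(80729 + (½)*(-59724 + (-60)³ - 4139*(-60) - 45*(-60)²)/(-60*(625 + (-60)² + 50*(-60)))) = √(80729 + (½)*(-1/60)*(-59724 - 216000 + 248340 - 45*3600)/(625 + 3600 - 3000)) = √(80729 + (½)*(-1/60)*(-59724 - 216000 + 248340 - 162000)/1225) = √(80729 + (½)*(-1/60)*(1/1225)*(-189384)) = √(80729 + 7891/6125) = √(494473016/6125) = 2*√618091270/175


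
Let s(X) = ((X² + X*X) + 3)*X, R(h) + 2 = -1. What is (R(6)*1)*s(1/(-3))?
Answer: 29/9 ≈ 3.2222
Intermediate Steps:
R(h) = -3 (R(h) = -2 - 1 = -3)
s(X) = X*(3 + 2*X²) (s(X) = ((X² + X²) + 3)*X = (2*X² + 3)*X = (3 + 2*X²)*X = X*(3 + 2*X²))
(R(6)*1)*s(1/(-3)) = (-3*1)*((3 + 2*(1/(-3))²)/(-3)) = -(-1)*(3 + 2*(-⅓)²) = -(-1)*(3 + 2*(⅑)) = -(-1)*(3 + 2/9) = -(-1)*29/9 = -3*(-29/27) = 29/9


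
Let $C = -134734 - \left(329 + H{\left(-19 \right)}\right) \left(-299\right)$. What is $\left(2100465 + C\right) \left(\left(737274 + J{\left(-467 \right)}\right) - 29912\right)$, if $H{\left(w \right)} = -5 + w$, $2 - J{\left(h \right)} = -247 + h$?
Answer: $1456464048228$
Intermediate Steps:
$J{\left(h \right)} = 249 - h$ ($J{\left(h \right)} = 2 - \left(-247 + h\right) = 249 - h$)
$C = -43539$ ($C = -134734 - \left(329 - 24\right) \left(-299\right) = -134734 - 305 \left(-299\right) = -134734 - -91195 = -134734 + 91195 = -43539$)
$\left(2100465 + C\right) \left(\left(737274 + J{\left(-467 \right)}\right) - 29912\right) = \left(2100465 - 43539\right) \left(\left(737274 + \left(249 - -467\right)\right) - 29912\right) = 2056926 \left(\left(737274 + \left(249 + 467\right)\right) - 29912\right) = 2056926 \left(\left(737274 + 716\right) - 29912\right) = 2056926 \left(737990 - 29912\right) = 2056926 \cdot 708078 = 1456464048228$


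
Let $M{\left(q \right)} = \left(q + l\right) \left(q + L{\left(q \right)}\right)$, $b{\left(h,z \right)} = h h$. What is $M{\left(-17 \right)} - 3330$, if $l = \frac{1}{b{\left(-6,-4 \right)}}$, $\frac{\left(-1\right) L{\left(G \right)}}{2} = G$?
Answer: $- \frac{130267}{36} \approx -3618.5$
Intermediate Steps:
$b{\left(h,z \right)} = h^{2}$
$L{\left(G \right)} = - 2 G$
$l = \frac{1}{36}$ ($l = \frac{1}{\left(-6\right)^{2}} = \frac{1}{36} \approx 0.027778$)
$M{\left(q \right)} = - q \left(\frac{1}{36} + q\right)$ ($M{\left(q \right)} = \left(q + \frac{1}{36}\right) \left(q - 2 q\right) = \left(\frac{1}{36} + q\right) \left(- q\right) = - q \left(\frac{1}{36} + q\right)$)
$M{\left(-17 \right)} - 3330 = \left(-1\right) \left(-17\right) \left(\frac{1}{36} - 17\right) - 3330 = \left(-1\right) \left(-17\right) \left(- \frac{611}{36}\right) - 3330 = - \frac{10387}{36} - 3330 = - \frac{130267}{36}$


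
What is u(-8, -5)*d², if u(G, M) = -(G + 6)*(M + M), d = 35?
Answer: -24500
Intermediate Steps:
u(G, M) = -2*M*(6 + G) (u(G, M) = -(6 + G)*2*M = -2*M*(6 + G))
u(-8, -5)*d² = -2*(-5)*(6 - 8)*35² = -2*(-5)*(-2)*1225 = -20*1225 = -24500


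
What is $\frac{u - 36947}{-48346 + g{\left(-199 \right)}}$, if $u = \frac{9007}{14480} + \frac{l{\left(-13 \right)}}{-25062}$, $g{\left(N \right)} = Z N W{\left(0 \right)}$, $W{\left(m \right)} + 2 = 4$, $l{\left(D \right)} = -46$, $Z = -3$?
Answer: $\frac{6703878569603}{8555677589760} \approx 0.78356$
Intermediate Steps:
$W{\left(m \right)} = 2$ ($W{\left(m \right)} = -2 + 4 = 2$)
$g{\left(N \right)} = - 6 N$ ($g{\left(N \right)} = - 3 N 2 = - 6 N$)
$u = \frac{113199757}{181448880}$ ($u = \frac{9007}{14480} - \frac{46}{-25062} = 9007 \cdot \frac{1}{14480} - - \frac{23}{12531} = \frac{9007}{14480} + \frac{23}{12531} = \frac{113199757}{181448880} \approx 0.62387$)
$\frac{u - 36947}{-48346 + g{\left(-199 \right)}} = \frac{\frac{113199757}{181448880} - 36947}{-48346 - -1194} = - \frac{6703878569603}{181448880 \left(-48346 + 1194\right)} = - \frac{6703878569603}{181448880 \left(-47152\right)} = \left(- \frac{6703878569603}{181448880}\right) \left(- \frac{1}{47152}\right) = \frac{6703878569603}{8555677589760}$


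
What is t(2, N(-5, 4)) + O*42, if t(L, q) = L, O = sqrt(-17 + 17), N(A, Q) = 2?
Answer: 2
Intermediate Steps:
O = 0 (O = sqrt(0) = 0)
t(2, N(-5, 4)) + O*42 = 2 + 0*42 = 2 + 0 = 2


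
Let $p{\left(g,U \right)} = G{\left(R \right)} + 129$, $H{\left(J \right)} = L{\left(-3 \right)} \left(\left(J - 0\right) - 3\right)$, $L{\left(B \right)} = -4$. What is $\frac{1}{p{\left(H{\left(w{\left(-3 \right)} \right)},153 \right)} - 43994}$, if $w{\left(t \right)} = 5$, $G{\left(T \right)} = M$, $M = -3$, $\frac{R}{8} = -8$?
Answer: $- \frac{1}{43868} \approx -2.2796 \cdot 10^{-5}$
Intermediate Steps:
$R = -64$ ($R = 8 \left(-8\right) = -64$)
$G{\left(T \right)} = -3$
$H{\left(J \right)} = 12 - 4 J$ ($H{\left(J \right)} = - 4 \left(\left(J - 0\right) - 3\right) = - 4 \left(\left(J + 0\right) - 3\right) = - 4 \left(J - 3\right) = - 4 \left(-3 + J\right) = 12 - 4 J$)
$p{\left(g,U \right)} = 126$ ($p{\left(g,U \right)} = -3 + 129 = 126$)
$\frac{1}{p{\left(H{\left(w{\left(-3 \right)} \right)},153 \right)} - 43994} = \frac{1}{126 - 43994} = \frac{1}{-43868} = - \frac{1}{43868}$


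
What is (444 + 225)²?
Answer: 447561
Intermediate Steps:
(444 + 225)² = 669² = 447561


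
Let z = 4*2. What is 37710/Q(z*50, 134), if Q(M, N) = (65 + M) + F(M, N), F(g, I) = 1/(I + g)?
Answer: 20137140/248311 ≈ 81.096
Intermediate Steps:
z = 8
Q(M, N) = 65 + M + 1/(M + N) (Q(M, N) = (65 + M) + 1/(N + M) = (65 + M) + 1/(M + N) = 65 + M + 1/(M + N))
37710/Q(z*50, 134) = 37710/(((1 + (65 + 8*50)*(8*50 + 134))/(8*50 + 134))) = 37710/(((1 + (65 + 400)*(400 + 134))/(400 + 134))) = 37710/(((1 + 465*534)/534)) = 37710/(((1 + 248310)/534)) = 37710/(((1/534)*248311)) = 37710/(248311/534) = 37710*(534/248311) = 20137140/248311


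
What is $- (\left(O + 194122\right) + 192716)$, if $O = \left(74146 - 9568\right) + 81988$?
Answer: $-533404$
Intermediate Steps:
$O = 146566$ ($O = 64578 + 81988 = 146566$)
$- (\left(O + 194122\right) + 192716) = - (\left(146566 + 194122\right) + 192716) = - (340688 + 192716) = \left(-1\right) 533404 = -533404$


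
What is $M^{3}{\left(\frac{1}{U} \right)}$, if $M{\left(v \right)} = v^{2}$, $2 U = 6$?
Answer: $\frac{1}{729} \approx 0.0013717$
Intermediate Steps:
$U = 3$ ($U = \frac{1}{2} \cdot 6 = 3$)
$M^{3}{\left(\frac{1}{U} \right)} = \left(\left(\frac{1}{3}\right)^{2}\right)^{3} = \left(\frac{1}{9}\right)^{3} = \frac{1}{729}$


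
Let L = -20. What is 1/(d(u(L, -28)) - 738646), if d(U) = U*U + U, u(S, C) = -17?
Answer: -1/738374 ≈ -1.3543e-6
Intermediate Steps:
d(U) = U + U² (d(U) = U² + U = U + U²)
1/(d(u(L, -28)) - 738646) = 1/(-17*(1 - 17) - 738646) = 1/(-17*(-16) - 738646) = 1/(272 - 738646) = 1/(-738374) = -1/738374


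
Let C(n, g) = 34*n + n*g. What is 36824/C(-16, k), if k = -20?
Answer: -4603/28 ≈ -164.39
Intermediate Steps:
C(n, g) = 34*n + g*n
36824/C(-16, k) = 36824/((-16*(34 - 20))) = 36824/((-16*14)) = 36824/(-224) = 36824*(-1/224) = -4603/28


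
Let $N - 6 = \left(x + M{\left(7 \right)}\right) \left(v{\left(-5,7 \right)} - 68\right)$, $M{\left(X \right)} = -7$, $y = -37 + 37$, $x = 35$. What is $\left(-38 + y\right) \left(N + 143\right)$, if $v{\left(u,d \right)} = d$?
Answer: $59242$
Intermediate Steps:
$y = 0$
$N = -1702$ ($N = 6 + \left(35 - 7\right) \left(7 - 68\right) = 6 + 28 \left(-61\right) = 6 - 1708 = -1702$)
$\left(-38 + y\right) \left(N + 143\right) = \left(-38 + 0\right) \left(-1702 + 143\right) = \left(-38\right) \left(-1559\right) = 59242$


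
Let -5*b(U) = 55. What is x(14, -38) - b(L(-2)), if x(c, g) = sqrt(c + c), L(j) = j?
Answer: 11 + 2*sqrt(7) ≈ 16.292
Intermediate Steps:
x(c, g) = sqrt(2)*sqrt(c) (x(c, g) = sqrt(2*c) = sqrt(2)*sqrt(c))
b(U) = -11 (b(U) = -1/5*55 = -11)
x(14, -38) - b(L(-2)) = sqrt(2)*sqrt(14) - 1*(-11) = 2*sqrt(7) + 11 = 11 + 2*sqrt(7)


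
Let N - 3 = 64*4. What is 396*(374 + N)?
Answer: 250668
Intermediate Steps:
N = 259 (N = 3 + 64*4 = 3 + 256 = 259)
396*(374 + N) = 396*(374 + 259) = 396*633 = 250668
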